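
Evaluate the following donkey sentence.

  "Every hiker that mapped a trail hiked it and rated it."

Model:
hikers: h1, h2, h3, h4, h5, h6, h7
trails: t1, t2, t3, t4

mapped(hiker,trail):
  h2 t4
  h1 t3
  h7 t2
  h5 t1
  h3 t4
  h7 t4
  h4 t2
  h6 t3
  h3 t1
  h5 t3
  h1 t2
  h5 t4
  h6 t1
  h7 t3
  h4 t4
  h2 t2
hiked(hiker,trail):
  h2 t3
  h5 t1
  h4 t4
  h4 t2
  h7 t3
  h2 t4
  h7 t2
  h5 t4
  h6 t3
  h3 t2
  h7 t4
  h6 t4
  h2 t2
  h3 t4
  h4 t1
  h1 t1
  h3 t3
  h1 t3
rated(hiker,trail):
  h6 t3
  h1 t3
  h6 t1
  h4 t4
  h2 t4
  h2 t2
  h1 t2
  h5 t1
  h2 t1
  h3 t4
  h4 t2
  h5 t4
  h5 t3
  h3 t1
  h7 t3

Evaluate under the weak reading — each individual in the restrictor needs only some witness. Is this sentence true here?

"it" takes "a trail" as antecedent — a donkey pronoun bound across the clause boundary.
Weak reading: every hiker h with some mapped-trail has at least one mapped-trail t such that hiked(h,t) ∧ rated(h,t).
Per hiker: h1:✓  h2:✓  h3:✓  h4:✓  h5:✓  h6:✓  h7:✓
Every hiker in the restrictor has a witness.

True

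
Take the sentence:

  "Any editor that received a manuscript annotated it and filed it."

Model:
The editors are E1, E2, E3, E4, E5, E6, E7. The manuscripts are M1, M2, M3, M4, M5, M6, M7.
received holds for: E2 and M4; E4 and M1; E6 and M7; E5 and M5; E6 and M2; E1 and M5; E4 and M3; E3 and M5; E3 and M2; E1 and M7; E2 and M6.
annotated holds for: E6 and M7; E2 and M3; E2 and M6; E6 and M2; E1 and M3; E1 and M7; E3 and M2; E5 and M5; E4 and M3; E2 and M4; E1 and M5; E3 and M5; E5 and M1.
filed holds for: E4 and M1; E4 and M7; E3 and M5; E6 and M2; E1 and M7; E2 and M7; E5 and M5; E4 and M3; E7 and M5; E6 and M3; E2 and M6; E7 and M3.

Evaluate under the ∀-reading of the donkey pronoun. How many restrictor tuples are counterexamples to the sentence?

"it" takes "a manuscript" as antecedent — a donkey pronoun bound across the clause boundary.
Strong reading: for every (e,m) with received(e,m), annotated(e,m) ∧ filed(e,m).
Restrictor pairs: (E1,M5) ✗  (E1,M7) ✓  (E2,M4) ✗  (E2,M6) ✓  (E3,M2) ✗  (E3,M5) ✓  (E4,M1) ✗  (E4,M3) ✓  (E5,M5) ✓  (E6,M2) ✓  (E6,M7) ✗
Counterexamples (restrictor pairs failing the scope): 5.

5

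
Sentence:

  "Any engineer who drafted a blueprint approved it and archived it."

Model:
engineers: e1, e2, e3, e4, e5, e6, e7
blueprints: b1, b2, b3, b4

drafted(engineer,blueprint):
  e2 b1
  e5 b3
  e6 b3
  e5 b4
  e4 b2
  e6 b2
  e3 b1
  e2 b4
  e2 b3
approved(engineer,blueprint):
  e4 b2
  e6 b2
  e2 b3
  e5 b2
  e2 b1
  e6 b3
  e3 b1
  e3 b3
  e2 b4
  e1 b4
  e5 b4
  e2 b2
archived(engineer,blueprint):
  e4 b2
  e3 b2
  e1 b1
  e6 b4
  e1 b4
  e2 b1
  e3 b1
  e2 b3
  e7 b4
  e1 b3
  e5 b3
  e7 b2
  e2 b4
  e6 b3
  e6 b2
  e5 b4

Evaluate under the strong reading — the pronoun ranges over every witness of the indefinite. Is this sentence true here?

False

"it" takes "a blueprint" as antecedent — a donkey pronoun bound across the clause boundary.
Strong reading: for every (e,b) with drafted(e,b), approved(e,b) ∧ archived(e,b).
Restrictor pairs: (e2,b1) ✓  (e2,b3) ✓  (e2,b4) ✓  (e3,b1) ✓  (e4,b2) ✓  (e5,b3) ✗  (e5,b4) ✓  (e6,b2) ✓  (e6,b3) ✓
Counterexample: (e5,b3) is in drafted but fails the scope.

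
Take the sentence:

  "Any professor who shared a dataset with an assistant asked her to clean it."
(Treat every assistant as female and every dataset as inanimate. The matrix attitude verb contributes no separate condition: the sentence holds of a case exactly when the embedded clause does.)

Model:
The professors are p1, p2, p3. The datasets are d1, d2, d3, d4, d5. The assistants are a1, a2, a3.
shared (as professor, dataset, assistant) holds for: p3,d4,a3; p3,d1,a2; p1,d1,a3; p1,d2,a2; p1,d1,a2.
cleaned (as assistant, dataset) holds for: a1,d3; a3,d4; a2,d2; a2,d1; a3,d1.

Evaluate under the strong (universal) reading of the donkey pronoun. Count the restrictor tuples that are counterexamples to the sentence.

"her" takes "an assistant" as antecedent and "it" takes "a dataset"; both are donkey pronouns co-varying with the restrictor.
Strong reading: for every (p,d,a) with shared(p,d,a), cleaned(a,d).
Restrictor triples: (p1,d1,a2)→cleaned(a2,d1) ✓  (p1,d1,a3)→cleaned(a3,d1) ✓  (p1,d2,a2)→cleaned(a2,d2) ✓  (p3,d1,a2)→cleaned(a2,d1) ✓  (p3,d4,a3)→cleaned(a3,d4) ✓
Counterexamples (restrictor triples failing the scope): 0.

0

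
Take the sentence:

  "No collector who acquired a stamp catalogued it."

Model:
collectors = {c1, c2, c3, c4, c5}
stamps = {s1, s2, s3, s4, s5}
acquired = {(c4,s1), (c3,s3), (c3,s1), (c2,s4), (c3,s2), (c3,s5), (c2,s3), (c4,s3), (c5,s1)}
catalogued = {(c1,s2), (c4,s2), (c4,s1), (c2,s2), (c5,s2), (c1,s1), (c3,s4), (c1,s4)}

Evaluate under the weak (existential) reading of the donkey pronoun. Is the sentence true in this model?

False

"it" takes "a stamp" as antecedent — a donkey pronoun bound across the clause boundary.
Truth condition: for no (c,s) with acquired(c,s) does catalogued(c,s) hold.
Restrictor pairs — does the scope hold? (c2,s3):fails  (c2,s4):fails  (c3,s1):fails  (c3,s2):fails  (c3,s3):fails  (c3,s5):fails  (c4,s1):holds  (c4,s3):fails  (c5,s1):fails
Scope holds for 1 pair(s), so the sentence is false.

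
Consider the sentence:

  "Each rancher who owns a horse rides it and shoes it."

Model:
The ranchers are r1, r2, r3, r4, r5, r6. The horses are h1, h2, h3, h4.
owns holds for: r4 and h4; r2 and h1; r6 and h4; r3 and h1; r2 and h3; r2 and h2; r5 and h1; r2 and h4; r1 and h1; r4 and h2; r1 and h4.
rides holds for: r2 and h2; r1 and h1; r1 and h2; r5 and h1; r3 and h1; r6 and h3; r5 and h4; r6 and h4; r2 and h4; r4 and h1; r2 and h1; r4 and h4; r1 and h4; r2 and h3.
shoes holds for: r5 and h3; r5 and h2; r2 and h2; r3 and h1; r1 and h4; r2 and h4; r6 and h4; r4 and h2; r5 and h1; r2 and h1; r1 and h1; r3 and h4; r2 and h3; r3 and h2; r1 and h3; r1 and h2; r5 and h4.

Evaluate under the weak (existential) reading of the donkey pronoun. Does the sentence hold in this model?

False

"it" takes "a horse" as antecedent — a donkey pronoun bound across the clause boundary.
Weak reading: every rancher r with some owns-horse has at least one owns-horse h such that rides(r,h) ∧ shoes(r,h).
Per rancher: r1:✓  r2:✓  r3:✓  r4:✗  r5:✓  r6:✓
r4 has no witness among its owns-horses.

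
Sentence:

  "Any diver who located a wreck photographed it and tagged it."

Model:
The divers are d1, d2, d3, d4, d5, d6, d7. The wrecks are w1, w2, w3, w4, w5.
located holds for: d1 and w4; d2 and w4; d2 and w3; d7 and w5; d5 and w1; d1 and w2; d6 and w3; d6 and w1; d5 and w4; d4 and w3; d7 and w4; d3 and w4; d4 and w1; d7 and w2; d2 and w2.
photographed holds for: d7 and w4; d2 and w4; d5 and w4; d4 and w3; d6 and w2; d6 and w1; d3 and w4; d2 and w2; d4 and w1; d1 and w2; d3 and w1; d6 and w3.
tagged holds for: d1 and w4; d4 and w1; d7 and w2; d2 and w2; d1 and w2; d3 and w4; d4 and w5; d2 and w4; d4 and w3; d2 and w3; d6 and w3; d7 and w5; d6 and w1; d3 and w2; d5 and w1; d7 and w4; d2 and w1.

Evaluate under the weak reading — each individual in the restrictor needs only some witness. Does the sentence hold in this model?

False

"it" takes "a wreck" as antecedent — a donkey pronoun bound across the clause boundary.
Weak reading: every diver d with some located-wreck has at least one located-wreck w such that photographed(d,w) ∧ tagged(d,w).
Per diver: d1:✓  d2:✓  d3:✓  d4:✓  d5:✗  d6:✓  d7:✓
d5 has no witness among its located-wrecks.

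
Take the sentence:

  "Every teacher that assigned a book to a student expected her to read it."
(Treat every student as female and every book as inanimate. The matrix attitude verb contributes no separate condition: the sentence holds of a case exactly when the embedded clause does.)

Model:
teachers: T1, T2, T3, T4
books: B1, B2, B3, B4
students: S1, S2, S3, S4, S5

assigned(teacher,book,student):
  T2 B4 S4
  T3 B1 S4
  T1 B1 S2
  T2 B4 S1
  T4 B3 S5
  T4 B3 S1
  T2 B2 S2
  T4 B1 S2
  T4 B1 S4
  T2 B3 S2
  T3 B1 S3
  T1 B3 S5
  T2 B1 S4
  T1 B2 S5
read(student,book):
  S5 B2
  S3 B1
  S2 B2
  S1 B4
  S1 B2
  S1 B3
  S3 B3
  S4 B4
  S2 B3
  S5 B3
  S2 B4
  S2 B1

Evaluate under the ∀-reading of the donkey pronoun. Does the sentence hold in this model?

False

"her" takes "a student" as antecedent and "it" takes "a book"; both are donkey pronouns co-varying with the restrictor.
Strong reading: for every (t,b,s) with assigned(t,b,s), read(s,b).
Restrictor triples: (T1,B1,S2)→read(S2,B1) ✓  (T1,B2,S5)→read(S5,B2) ✓  (T1,B3,S5)→read(S5,B3) ✓  (T2,B1,S4)→read(S4,B1) ✗  (T2,B2,S2)→read(S2,B2) ✓  (T2,B3,S2)→read(S2,B3) ✓  (T2,B4,S1)→read(S1,B4) ✓  (T2,B4,S4)→read(S4,B4) ✓  (T3,B1,S3)→read(S3,B1) ✓  (T3,B1,S4)→read(S4,B1) ✗  (T4,B1,S2)→read(S2,B1) ✓  (T4,B1,S4)→read(S4,B1) ✗  (T4,B3,S1)→read(S1,B3) ✓  (T4,B3,S5)→read(S5,B3) ✓
Counterexample: (T2,B1,S4) — read(S4,B1) does not hold.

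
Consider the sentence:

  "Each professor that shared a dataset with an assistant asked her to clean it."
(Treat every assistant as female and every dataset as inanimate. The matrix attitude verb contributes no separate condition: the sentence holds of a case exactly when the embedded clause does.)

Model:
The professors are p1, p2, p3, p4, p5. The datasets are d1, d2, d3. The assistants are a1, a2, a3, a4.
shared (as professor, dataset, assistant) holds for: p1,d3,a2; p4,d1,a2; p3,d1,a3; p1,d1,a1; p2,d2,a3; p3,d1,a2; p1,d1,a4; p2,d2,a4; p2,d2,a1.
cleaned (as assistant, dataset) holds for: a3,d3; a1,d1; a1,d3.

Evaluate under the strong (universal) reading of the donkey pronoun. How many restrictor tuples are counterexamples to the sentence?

"her" takes "an assistant" as antecedent and "it" takes "a dataset"; both are donkey pronouns co-varying with the restrictor.
Strong reading: for every (p,d,a) with shared(p,d,a), cleaned(a,d).
Restrictor triples: (p1,d1,a1)→cleaned(a1,d1) ✓  (p1,d1,a4)→cleaned(a4,d1) ✗  (p1,d3,a2)→cleaned(a2,d3) ✗  (p2,d2,a1)→cleaned(a1,d2) ✗  (p2,d2,a3)→cleaned(a3,d2) ✗  (p2,d2,a4)→cleaned(a4,d2) ✗  (p3,d1,a2)→cleaned(a2,d1) ✗  (p3,d1,a3)→cleaned(a3,d1) ✗  (p4,d1,a2)→cleaned(a2,d1) ✗
Counterexamples (restrictor triples failing the scope): 8.

8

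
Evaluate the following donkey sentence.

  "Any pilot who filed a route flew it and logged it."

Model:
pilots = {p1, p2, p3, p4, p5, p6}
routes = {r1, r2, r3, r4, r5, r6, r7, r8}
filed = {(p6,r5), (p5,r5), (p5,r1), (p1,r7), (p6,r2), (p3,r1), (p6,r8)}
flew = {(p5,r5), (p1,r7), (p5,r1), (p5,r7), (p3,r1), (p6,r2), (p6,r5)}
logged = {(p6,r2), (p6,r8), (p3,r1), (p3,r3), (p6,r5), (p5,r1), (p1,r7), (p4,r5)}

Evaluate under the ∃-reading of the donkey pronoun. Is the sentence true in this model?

"it" takes "a route" as antecedent — a donkey pronoun bound across the clause boundary.
Weak reading: every pilot p with some filed-route has at least one filed-route r such that flew(p,r) ∧ logged(p,r).
Per pilot: p1:✓  p3:✓  p5:✓  p6:✓
Every pilot in the restrictor has a witness.

True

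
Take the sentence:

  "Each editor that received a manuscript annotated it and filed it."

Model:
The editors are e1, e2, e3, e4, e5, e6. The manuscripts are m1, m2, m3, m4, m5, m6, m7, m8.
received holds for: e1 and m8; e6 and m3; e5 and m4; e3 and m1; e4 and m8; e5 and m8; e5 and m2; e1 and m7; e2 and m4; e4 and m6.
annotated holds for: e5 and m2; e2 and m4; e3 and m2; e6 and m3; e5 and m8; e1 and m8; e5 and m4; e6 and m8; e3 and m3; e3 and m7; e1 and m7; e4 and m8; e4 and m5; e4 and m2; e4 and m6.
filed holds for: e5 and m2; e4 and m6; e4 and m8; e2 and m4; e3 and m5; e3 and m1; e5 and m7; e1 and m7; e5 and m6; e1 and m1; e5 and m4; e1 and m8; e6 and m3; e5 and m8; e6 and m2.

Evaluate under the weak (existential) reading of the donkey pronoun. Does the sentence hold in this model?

"it" takes "a manuscript" as antecedent — a donkey pronoun bound across the clause boundary.
Weak reading: every editor e with some received-manuscript has at least one received-manuscript m such that annotated(e,m) ∧ filed(e,m).
Per editor: e1:✓  e2:✓  e3:✗  e4:✓  e5:✓  e6:✓
e3 has no witness among its received-manuscripts.

False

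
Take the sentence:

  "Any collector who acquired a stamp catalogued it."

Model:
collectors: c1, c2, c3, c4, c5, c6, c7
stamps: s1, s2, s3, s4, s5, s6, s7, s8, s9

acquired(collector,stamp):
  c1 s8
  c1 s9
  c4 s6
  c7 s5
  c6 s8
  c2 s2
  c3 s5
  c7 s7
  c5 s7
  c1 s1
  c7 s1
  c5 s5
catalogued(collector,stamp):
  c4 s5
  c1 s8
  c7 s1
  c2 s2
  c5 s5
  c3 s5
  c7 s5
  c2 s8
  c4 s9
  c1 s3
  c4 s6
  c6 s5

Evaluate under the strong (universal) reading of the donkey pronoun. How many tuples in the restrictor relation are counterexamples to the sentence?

"it" takes "a stamp" as antecedent — a donkey pronoun bound across the clause boundary.
Strong reading: for every (c,s) with acquired(c,s), catalogued(c,s).
Restrictor pairs: (c1,s1) ✗  (c1,s8) ✓  (c1,s9) ✗  (c2,s2) ✓  (c3,s5) ✓  (c4,s6) ✓  (c5,s5) ✓  (c5,s7) ✗  (c6,s8) ✗  (c7,s1) ✓  (c7,s5) ✓  (c7,s7) ✗
Counterexamples (restrictor pairs failing the scope): 5.

5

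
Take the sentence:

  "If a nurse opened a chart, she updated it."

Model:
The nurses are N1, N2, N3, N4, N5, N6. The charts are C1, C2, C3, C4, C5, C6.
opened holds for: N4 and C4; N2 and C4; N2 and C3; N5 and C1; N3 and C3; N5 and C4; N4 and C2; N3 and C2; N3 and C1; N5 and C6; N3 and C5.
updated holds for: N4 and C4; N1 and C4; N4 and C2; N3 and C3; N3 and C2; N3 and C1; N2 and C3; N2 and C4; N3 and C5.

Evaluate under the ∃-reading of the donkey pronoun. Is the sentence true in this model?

False

"it" takes "a chart" as antecedent — a donkey pronoun bound across the clause boundary.
Weak reading: every nurse n with some opened-chart has at least one opened-chart c such that updated(n,c).
Per nurse: N2:✓  N3:✓  N4:✓  N5:✗
N5 has no witness among its opened-charts.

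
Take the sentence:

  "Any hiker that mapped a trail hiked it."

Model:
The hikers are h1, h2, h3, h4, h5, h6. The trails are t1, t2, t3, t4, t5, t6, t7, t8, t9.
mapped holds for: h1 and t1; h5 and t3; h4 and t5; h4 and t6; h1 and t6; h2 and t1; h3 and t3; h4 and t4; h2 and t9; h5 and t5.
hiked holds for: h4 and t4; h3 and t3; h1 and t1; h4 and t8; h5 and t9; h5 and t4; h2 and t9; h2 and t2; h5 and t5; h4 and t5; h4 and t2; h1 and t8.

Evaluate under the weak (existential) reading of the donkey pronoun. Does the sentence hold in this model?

True

"it" takes "a trail" as antecedent — a donkey pronoun bound across the clause boundary.
Weak reading: every hiker h with some mapped-trail has at least one mapped-trail t such that hiked(h,t).
Per hiker: h1:✓  h2:✓  h3:✓  h4:✓  h5:✓
Every hiker in the restrictor has a witness.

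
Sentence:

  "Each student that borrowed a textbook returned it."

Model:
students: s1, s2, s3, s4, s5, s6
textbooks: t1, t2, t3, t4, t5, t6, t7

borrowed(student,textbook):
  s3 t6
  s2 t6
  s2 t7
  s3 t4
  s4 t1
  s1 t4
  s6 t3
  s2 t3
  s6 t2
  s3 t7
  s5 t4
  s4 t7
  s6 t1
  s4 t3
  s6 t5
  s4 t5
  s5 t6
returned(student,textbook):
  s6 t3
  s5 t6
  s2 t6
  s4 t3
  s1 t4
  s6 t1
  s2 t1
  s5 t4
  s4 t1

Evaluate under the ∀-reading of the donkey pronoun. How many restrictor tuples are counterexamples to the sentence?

9

"it" takes "a textbook" as antecedent — a donkey pronoun bound across the clause boundary.
Strong reading: for every (s,t) with borrowed(s,t), returned(s,t).
Restrictor pairs: (s1,t4) ✓  (s2,t3) ✗  (s2,t6) ✓  (s2,t7) ✗  (s3,t4) ✗  (s3,t6) ✗  (s3,t7) ✗  (s4,t1) ✓  (s4,t3) ✓  (s4,t5) ✗  (s4,t7) ✗  (s5,t4) ✓  (s5,t6) ✓  (s6,t1) ✓  (s6,t2) ✗  (s6,t3) ✓  (s6,t5) ✗
Counterexamples (restrictor pairs failing the scope): 9.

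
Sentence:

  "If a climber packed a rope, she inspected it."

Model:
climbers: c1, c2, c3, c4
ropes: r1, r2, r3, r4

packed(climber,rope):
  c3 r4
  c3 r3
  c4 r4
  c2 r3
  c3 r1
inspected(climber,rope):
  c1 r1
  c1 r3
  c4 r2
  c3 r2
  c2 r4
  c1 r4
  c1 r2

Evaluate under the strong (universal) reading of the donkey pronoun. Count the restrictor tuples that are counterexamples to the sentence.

"it" takes "a rope" as antecedent — a donkey pronoun bound across the clause boundary.
Strong reading: for every (c,r) with packed(c,r), inspected(c,r).
Restrictor pairs: (c2,r3) ✗  (c3,r1) ✗  (c3,r3) ✗  (c3,r4) ✗  (c4,r4) ✗
Counterexamples (restrictor pairs failing the scope): 5.

5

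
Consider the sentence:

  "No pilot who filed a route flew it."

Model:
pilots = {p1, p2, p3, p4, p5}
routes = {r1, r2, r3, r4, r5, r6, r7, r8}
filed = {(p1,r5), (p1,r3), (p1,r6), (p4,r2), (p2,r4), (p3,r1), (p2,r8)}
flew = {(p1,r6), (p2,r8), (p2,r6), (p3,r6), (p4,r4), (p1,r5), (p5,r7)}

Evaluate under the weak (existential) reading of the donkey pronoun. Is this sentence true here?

False

"it" takes "a route" as antecedent — a donkey pronoun bound across the clause boundary.
Truth condition: for no (p,r) with filed(p,r) does flew(p,r) hold.
Restrictor pairs — does the scope hold? (p1,r3):fails  (p1,r5):holds  (p1,r6):holds  (p2,r4):fails  (p2,r8):holds  (p3,r1):fails  (p4,r2):fails
Scope holds for 3 pair(s), so the sentence is false.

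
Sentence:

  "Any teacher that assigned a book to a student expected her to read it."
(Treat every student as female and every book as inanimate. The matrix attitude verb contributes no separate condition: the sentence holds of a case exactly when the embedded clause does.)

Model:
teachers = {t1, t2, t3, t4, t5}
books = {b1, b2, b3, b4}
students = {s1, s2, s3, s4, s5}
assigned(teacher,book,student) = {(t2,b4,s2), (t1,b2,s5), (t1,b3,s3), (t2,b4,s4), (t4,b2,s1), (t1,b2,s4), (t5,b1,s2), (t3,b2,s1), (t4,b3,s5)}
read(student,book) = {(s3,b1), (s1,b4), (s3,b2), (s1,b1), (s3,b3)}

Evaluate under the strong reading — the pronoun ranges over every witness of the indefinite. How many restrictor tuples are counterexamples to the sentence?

8

"her" takes "a student" as antecedent and "it" takes "a book"; both are donkey pronouns co-varying with the restrictor.
Strong reading: for every (t,b,s) with assigned(t,b,s), read(s,b).
Restrictor triples: (t1,b2,s4)→read(s4,b2) ✗  (t1,b2,s5)→read(s5,b2) ✗  (t1,b3,s3)→read(s3,b3) ✓  (t2,b4,s2)→read(s2,b4) ✗  (t2,b4,s4)→read(s4,b4) ✗  (t3,b2,s1)→read(s1,b2) ✗  (t4,b2,s1)→read(s1,b2) ✗  (t4,b3,s5)→read(s5,b3) ✗  (t5,b1,s2)→read(s2,b1) ✗
Counterexamples (restrictor triples failing the scope): 8.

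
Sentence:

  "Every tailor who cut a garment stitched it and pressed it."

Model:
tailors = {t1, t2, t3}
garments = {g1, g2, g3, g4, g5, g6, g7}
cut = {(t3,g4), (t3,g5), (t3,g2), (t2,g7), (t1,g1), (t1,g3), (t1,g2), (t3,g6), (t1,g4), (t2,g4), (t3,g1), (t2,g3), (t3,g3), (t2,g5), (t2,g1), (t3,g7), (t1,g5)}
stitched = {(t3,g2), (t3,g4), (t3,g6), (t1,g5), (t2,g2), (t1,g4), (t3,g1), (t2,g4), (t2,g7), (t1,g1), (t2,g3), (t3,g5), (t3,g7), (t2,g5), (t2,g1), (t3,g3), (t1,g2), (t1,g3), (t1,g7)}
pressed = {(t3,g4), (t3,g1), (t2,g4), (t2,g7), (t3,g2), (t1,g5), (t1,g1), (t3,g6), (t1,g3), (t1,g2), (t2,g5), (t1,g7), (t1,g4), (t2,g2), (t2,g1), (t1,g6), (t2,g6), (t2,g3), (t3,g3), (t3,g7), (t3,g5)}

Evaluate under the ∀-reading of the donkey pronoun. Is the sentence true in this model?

"it" takes "a garment" as antecedent — a donkey pronoun bound across the clause boundary.
Strong reading: for every (t,g) with cut(t,g), stitched(t,g) ∧ pressed(t,g).
Restrictor pairs: (t1,g1) ✓  (t1,g2) ✓  (t1,g3) ✓  (t1,g4) ✓  (t1,g5) ✓  (t2,g1) ✓  (t2,g3) ✓  (t2,g4) ✓  (t2,g5) ✓  (t2,g7) ✓  (t3,g1) ✓  (t3,g2) ✓  (t3,g3) ✓  (t3,g4) ✓  (t3,g5) ✓  (t3,g6) ✓  (t3,g7) ✓
Every restrictor pair satisfies the scope.

True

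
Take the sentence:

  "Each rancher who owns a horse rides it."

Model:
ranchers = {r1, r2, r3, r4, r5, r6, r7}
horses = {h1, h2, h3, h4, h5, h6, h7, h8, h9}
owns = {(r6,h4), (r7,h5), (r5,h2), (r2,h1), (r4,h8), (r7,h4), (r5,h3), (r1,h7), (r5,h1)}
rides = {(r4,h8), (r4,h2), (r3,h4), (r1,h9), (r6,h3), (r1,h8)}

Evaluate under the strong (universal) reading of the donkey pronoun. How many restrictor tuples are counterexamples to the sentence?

"it" takes "a horse" as antecedent — a donkey pronoun bound across the clause boundary.
Strong reading: for every (r,h) with owns(r,h), rides(r,h).
Restrictor pairs: (r1,h7) ✗  (r2,h1) ✗  (r4,h8) ✓  (r5,h1) ✗  (r5,h2) ✗  (r5,h3) ✗  (r6,h4) ✗  (r7,h4) ✗  (r7,h5) ✗
Counterexamples (restrictor pairs failing the scope): 8.

8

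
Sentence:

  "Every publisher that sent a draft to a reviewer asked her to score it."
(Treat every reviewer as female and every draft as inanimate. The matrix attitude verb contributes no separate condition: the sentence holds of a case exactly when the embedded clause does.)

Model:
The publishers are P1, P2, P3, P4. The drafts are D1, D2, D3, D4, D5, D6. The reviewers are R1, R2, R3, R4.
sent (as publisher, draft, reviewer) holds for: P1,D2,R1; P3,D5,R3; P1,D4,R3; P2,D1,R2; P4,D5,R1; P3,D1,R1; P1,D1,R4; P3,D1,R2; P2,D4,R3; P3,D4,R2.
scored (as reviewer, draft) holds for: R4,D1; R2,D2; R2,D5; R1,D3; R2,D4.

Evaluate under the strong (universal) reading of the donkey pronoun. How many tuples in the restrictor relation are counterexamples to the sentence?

"her" takes "a reviewer" as antecedent and "it" takes "a draft"; both are donkey pronouns co-varying with the restrictor.
Strong reading: for every (p,d,r) with sent(p,d,r), scored(r,d).
Restrictor triples: (P1,D1,R4)→scored(R4,D1) ✓  (P1,D2,R1)→scored(R1,D2) ✗  (P1,D4,R3)→scored(R3,D4) ✗  (P2,D1,R2)→scored(R2,D1) ✗  (P2,D4,R3)→scored(R3,D4) ✗  (P3,D1,R1)→scored(R1,D1) ✗  (P3,D1,R2)→scored(R2,D1) ✗  (P3,D4,R2)→scored(R2,D4) ✓  (P3,D5,R3)→scored(R3,D5) ✗  (P4,D5,R1)→scored(R1,D5) ✗
Counterexamples (restrictor triples failing the scope): 8.

8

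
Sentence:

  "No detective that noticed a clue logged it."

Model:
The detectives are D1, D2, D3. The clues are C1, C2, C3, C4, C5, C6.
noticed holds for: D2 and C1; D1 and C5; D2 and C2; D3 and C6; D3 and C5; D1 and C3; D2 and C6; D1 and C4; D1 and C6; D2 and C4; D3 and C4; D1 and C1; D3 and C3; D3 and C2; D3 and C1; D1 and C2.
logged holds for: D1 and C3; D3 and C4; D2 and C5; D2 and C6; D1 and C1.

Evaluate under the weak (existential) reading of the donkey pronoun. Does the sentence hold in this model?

False

"it" takes "a clue" as antecedent — a donkey pronoun bound across the clause boundary.
Truth condition: for no (d,c) with noticed(d,c) does logged(d,c) hold.
Restrictor pairs — does the scope hold? (D1,C1):holds  (D1,C2):fails  (D1,C3):holds  (D1,C4):fails  (D1,C5):fails  (D1,C6):fails  (D2,C1):fails  (D2,C2):fails  (D2,C4):fails  (D2,C6):holds  (D3,C1):fails  (D3,C2):fails  (D3,C3):fails  (D3,C4):holds  (D3,C5):fails  (D3,C6):fails
Scope holds for 4 pair(s), so the sentence is false.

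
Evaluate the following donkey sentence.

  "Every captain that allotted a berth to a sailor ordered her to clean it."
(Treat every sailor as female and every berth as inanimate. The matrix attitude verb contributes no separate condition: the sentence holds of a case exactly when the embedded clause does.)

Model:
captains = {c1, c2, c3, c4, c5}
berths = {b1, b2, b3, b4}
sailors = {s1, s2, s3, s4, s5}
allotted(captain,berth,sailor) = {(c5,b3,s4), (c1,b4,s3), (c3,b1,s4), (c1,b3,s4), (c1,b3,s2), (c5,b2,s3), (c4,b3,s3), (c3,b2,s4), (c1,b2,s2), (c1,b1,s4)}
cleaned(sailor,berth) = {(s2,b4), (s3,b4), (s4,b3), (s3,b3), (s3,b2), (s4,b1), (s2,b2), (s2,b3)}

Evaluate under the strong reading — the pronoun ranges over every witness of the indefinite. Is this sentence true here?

"her" takes "a sailor" as antecedent and "it" takes "a berth"; both are donkey pronouns co-varying with the restrictor.
Strong reading: for every (c,b,s) with allotted(c,b,s), cleaned(s,b).
Restrictor triples: (c1,b1,s4)→cleaned(s4,b1) ✓  (c1,b2,s2)→cleaned(s2,b2) ✓  (c1,b3,s2)→cleaned(s2,b3) ✓  (c1,b3,s4)→cleaned(s4,b3) ✓  (c1,b4,s3)→cleaned(s3,b4) ✓  (c3,b1,s4)→cleaned(s4,b1) ✓  (c3,b2,s4)→cleaned(s4,b2) ✗  (c4,b3,s3)→cleaned(s3,b3) ✓  (c5,b2,s3)→cleaned(s3,b2) ✓  (c5,b3,s4)→cleaned(s4,b3) ✓
Counterexample: (c3,b2,s4) — cleaned(s4,b2) does not hold.

False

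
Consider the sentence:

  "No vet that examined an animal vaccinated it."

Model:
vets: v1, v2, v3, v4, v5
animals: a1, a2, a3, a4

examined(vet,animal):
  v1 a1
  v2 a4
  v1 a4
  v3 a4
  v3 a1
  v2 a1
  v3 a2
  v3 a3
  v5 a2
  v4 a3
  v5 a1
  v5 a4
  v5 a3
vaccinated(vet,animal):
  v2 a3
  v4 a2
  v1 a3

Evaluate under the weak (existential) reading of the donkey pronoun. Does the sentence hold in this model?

"it" takes "an animal" as antecedent — a donkey pronoun bound across the clause boundary.
Truth condition: for no (v,a) with examined(v,a) does vaccinated(v,a) hold.
Restrictor pairs — does the scope hold? (v1,a1):fails  (v1,a4):fails  (v2,a1):fails  (v2,a4):fails  (v3,a1):fails  (v3,a2):fails  (v3,a3):fails  (v3,a4):fails  (v4,a3):fails  (v5,a1):fails  (v5,a2):fails  (v5,a3):fails  (v5,a4):fails
Scope holds for no restrictor pair, so the sentence is true.

True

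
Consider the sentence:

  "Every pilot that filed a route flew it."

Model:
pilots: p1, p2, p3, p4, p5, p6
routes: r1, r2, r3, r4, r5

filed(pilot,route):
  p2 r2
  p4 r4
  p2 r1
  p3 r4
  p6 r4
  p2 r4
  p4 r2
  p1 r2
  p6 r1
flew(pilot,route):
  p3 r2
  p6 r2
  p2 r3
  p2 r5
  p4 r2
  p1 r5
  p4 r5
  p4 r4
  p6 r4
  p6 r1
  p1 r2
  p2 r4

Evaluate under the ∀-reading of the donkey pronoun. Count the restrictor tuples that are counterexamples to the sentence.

3

"it" takes "a route" as antecedent — a donkey pronoun bound across the clause boundary.
Strong reading: for every (p,r) with filed(p,r), flew(p,r).
Restrictor pairs: (p1,r2) ✓  (p2,r1) ✗  (p2,r2) ✗  (p2,r4) ✓  (p3,r4) ✗  (p4,r2) ✓  (p4,r4) ✓  (p6,r1) ✓  (p6,r4) ✓
Counterexamples (restrictor pairs failing the scope): 3.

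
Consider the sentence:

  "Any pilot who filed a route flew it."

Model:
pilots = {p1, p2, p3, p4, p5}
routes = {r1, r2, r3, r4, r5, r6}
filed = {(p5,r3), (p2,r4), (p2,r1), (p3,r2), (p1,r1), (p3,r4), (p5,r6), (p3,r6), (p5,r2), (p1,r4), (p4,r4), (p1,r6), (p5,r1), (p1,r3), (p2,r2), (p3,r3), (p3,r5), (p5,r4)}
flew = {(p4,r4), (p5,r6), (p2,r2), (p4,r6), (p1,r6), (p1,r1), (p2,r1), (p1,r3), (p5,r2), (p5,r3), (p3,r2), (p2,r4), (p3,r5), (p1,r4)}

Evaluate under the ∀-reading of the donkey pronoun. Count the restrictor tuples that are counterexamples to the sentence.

"it" takes "a route" as antecedent — a donkey pronoun bound across the clause boundary.
Strong reading: for every (p,r) with filed(p,r), flew(p,r).
Restrictor pairs: (p1,r1) ✓  (p1,r3) ✓  (p1,r4) ✓  (p1,r6) ✓  (p2,r1) ✓  (p2,r2) ✓  (p2,r4) ✓  (p3,r2) ✓  (p3,r3) ✗  (p3,r4) ✗  (p3,r5) ✓  (p3,r6) ✗  (p4,r4) ✓  (p5,r1) ✗  (p5,r2) ✓  (p5,r3) ✓  (p5,r4) ✗  (p5,r6) ✓
Counterexamples (restrictor pairs failing the scope): 5.

5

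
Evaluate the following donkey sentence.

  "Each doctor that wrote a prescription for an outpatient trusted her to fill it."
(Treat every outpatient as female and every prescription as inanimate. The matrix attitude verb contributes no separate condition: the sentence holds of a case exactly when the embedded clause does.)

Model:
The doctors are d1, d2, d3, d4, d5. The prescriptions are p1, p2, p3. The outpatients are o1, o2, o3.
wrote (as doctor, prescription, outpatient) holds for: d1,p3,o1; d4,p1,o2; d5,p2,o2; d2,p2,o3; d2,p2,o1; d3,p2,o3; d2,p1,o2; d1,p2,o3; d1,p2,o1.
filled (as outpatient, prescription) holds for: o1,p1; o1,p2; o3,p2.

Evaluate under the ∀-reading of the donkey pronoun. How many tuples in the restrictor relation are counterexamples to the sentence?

"her" takes "an outpatient" as antecedent and "it" takes "a prescription"; both are donkey pronouns co-varying with the restrictor.
Strong reading: for every (d,p,o) with wrote(d,p,o), filled(o,p).
Restrictor triples: (d1,p2,o1)→filled(o1,p2) ✓  (d1,p2,o3)→filled(o3,p2) ✓  (d1,p3,o1)→filled(o1,p3) ✗  (d2,p1,o2)→filled(o2,p1) ✗  (d2,p2,o1)→filled(o1,p2) ✓  (d2,p2,o3)→filled(o3,p2) ✓  (d3,p2,o3)→filled(o3,p2) ✓  (d4,p1,o2)→filled(o2,p1) ✗  (d5,p2,o2)→filled(o2,p2) ✗
Counterexamples (restrictor triples failing the scope): 4.

4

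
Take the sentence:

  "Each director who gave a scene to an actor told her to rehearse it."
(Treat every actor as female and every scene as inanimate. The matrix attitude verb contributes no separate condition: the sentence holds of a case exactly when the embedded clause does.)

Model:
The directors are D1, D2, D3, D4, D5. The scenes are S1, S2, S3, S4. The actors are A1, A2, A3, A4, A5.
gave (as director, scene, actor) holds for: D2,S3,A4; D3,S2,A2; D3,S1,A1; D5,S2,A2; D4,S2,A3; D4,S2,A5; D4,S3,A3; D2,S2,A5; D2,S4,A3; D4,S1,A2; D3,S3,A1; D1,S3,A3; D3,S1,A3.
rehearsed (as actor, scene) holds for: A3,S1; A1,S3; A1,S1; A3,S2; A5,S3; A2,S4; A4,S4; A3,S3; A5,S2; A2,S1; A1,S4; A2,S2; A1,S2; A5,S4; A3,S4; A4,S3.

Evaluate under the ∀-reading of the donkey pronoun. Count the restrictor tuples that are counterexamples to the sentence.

"her" takes "an actor" as antecedent and "it" takes "a scene"; both are donkey pronouns co-varying with the restrictor.
Strong reading: for every (d,s,a) with gave(d,s,a), rehearsed(a,s).
Restrictor triples: (D1,S3,A3)→rehearsed(A3,S3) ✓  (D2,S2,A5)→rehearsed(A5,S2) ✓  (D2,S3,A4)→rehearsed(A4,S3) ✓  (D2,S4,A3)→rehearsed(A3,S4) ✓  (D3,S1,A1)→rehearsed(A1,S1) ✓  (D3,S1,A3)→rehearsed(A3,S1) ✓  (D3,S2,A2)→rehearsed(A2,S2) ✓  (D3,S3,A1)→rehearsed(A1,S3) ✓  (D4,S1,A2)→rehearsed(A2,S1) ✓  (D4,S2,A3)→rehearsed(A3,S2) ✓  (D4,S2,A5)→rehearsed(A5,S2) ✓  (D4,S3,A3)→rehearsed(A3,S3) ✓  (D5,S2,A2)→rehearsed(A2,S2) ✓
Counterexamples (restrictor triples failing the scope): 0.

0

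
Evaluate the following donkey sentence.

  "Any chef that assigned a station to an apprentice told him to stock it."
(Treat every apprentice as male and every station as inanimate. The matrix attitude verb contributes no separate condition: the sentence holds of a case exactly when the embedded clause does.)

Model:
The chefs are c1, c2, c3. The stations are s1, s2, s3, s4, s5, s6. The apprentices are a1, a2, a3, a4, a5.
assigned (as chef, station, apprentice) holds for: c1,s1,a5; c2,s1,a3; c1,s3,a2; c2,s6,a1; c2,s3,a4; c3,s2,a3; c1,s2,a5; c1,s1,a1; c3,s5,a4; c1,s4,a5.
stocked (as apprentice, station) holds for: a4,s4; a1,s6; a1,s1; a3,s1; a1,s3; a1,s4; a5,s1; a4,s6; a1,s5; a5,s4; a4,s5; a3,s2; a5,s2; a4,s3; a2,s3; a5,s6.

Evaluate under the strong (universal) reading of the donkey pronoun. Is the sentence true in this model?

True

"him" takes "an apprentice" as antecedent and "it" takes "a station"; both are donkey pronouns co-varying with the restrictor.
Strong reading: for every (c,s,a) with assigned(c,s,a), stocked(a,s).
Restrictor triples: (c1,s1,a1)→stocked(a1,s1) ✓  (c1,s1,a5)→stocked(a5,s1) ✓  (c1,s2,a5)→stocked(a5,s2) ✓  (c1,s3,a2)→stocked(a2,s3) ✓  (c1,s4,a5)→stocked(a5,s4) ✓  (c2,s1,a3)→stocked(a3,s1) ✓  (c2,s3,a4)→stocked(a4,s3) ✓  (c2,s6,a1)→stocked(a1,s6) ✓  (c3,s2,a3)→stocked(a3,s2) ✓  (c3,s5,a4)→stocked(a4,s5) ✓
Every restrictor triple satisfies the scope.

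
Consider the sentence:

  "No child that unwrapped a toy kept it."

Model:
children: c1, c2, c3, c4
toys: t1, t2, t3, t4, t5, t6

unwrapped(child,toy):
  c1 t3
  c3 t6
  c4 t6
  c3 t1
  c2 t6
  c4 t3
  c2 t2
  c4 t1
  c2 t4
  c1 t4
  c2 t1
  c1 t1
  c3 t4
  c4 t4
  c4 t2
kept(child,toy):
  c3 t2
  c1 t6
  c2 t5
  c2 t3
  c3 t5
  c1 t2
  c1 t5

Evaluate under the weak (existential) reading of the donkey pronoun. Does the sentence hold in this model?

"it" takes "a toy" as antecedent — a donkey pronoun bound across the clause boundary.
Truth condition: for no (c,t) with unwrapped(c,t) does kept(c,t) hold.
Restrictor pairs — does the scope hold? (c1,t1):fails  (c1,t3):fails  (c1,t4):fails  (c2,t1):fails  (c2,t2):fails  (c2,t4):fails  (c2,t6):fails  (c3,t1):fails  (c3,t4):fails  (c3,t6):fails  (c4,t1):fails  (c4,t2):fails  (c4,t3):fails  (c4,t4):fails  (c4,t6):fails
Scope holds for no restrictor pair, so the sentence is true.

True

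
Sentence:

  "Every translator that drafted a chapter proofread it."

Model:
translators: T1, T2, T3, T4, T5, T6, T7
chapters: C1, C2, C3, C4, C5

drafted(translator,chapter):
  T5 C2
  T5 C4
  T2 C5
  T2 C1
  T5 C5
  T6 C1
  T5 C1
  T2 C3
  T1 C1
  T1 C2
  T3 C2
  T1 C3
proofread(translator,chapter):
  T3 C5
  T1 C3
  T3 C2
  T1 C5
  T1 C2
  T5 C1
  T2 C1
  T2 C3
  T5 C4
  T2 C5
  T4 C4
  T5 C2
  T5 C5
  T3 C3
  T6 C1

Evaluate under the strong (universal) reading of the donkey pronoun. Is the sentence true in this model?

"it" takes "a chapter" as antecedent — a donkey pronoun bound across the clause boundary.
Strong reading: for every (t,c) with drafted(t,c), proofread(t,c).
Restrictor pairs: (T1,C1) ✗  (T1,C2) ✓  (T1,C3) ✓  (T2,C1) ✓  (T2,C3) ✓  (T2,C5) ✓  (T3,C2) ✓  (T5,C1) ✓  (T5,C2) ✓  (T5,C4) ✓  (T5,C5) ✓  (T6,C1) ✓
Counterexample: (T1,C1) is in drafted but fails the scope.

False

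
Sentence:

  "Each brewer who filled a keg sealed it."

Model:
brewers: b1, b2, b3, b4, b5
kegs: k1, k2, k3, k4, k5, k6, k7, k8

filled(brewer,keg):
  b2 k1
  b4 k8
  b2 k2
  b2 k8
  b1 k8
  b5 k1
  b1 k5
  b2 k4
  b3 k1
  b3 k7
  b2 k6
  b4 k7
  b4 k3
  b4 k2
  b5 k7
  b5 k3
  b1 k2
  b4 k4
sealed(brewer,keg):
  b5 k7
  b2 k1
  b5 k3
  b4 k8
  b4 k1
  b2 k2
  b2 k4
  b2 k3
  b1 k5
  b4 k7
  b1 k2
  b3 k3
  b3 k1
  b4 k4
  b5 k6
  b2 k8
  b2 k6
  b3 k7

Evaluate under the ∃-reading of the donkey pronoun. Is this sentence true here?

"it" takes "a keg" as antecedent — a donkey pronoun bound across the clause boundary.
Weak reading: every brewer b with some filled-keg has at least one filled-keg k such that sealed(b,k).
Per brewer: b1:✓  b2:✓  b3:✓  b4:✓  b5:✓
Every brewer in the restrictor has a witness.

True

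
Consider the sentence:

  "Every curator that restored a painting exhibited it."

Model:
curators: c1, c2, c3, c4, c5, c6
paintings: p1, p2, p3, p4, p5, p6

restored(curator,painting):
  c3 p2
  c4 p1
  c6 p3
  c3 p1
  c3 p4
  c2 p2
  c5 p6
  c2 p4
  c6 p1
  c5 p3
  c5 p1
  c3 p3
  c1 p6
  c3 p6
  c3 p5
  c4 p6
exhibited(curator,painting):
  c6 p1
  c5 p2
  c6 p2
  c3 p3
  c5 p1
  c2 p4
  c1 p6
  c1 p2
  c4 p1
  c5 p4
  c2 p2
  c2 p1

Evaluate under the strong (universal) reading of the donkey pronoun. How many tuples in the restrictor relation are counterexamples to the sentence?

"it" takes "a painting" as antecedent — a donkey pronoun bound across the clause boundary.
Strong reading: for every (c,p) with restored(c,p), exhibited(c,p).
Restrictor pairs: (c1,p6) ✓  (c2,p2) ✓  (c2,p4) ✓  (c3,p1) ✗  (c3,p2) ✗  (c3,p3) ✓  (c3,p4) ✗  (c3,p5) ✗  (c3,p6) ✗  (c4,p1) ✓  (c4,p6) ✗  (c5,p1) ✓  (c5,p3) ✗  (c5,p6) ✗  (c6,p1) ✓  (c6,p3) ✗
Counterexamples (restrictor pairs failing the scope): 9.

9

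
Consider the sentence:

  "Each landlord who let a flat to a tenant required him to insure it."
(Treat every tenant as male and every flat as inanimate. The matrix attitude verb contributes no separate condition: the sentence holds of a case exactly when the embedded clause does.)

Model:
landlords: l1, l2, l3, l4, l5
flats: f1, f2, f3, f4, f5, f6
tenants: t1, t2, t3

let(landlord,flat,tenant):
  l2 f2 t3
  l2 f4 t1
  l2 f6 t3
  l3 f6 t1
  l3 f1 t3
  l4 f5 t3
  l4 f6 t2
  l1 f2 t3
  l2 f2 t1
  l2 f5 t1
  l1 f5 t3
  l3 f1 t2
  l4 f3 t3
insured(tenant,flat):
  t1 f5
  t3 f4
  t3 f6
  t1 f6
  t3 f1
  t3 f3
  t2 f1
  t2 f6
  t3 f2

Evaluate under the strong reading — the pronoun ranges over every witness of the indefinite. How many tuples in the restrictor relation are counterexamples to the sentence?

"him" takes "a tenant" as antecedent and "it" takes "a flat"; both are donkey pronouns co-varying with the restrictor.
Strong reading: for every (l,f,t) with let(l,f,t), insured(t,f).
Restrictor triples: (l1,f2,t3)→insured(t3,f2) ✓  (l1,f5,t3)→insured(t3,f5) ✗  (l2,f2,t1)→insured(t1,f2) ✗  (l2,f2,t3)→insured(t3,f2) ✓  (l2,f4,t1)→insured(t1,f4) ✗  (l2,f5,t1)→insured(t1,f5) ✓  (l2,f6,t3)→insured(t3,f6) ✓  (l3,f1,t2)→insured(t2,f1) ✓  (l3,f1,t3)→insured(t3,f1) ✓  (l3,f6,t1)→insured(t1,f6) ✓  (l4,f3,t3)→insured(t3,f3) ✓  (l4,f5,t3)→insured(t3,f5) ✗  (l4,f6,t2)→insured(t2,f6) ✓
Counterexamples (restrictor triples failing the scope): 4.

4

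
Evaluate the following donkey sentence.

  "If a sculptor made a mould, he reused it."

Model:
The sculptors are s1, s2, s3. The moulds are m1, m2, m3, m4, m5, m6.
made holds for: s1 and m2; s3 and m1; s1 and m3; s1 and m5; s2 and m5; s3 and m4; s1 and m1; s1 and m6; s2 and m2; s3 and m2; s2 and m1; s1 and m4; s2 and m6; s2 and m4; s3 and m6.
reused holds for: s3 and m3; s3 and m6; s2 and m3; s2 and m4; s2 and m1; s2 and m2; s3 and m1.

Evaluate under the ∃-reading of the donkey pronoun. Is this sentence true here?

"it" takes "a mould" as antecedent — a donkey pronoun bound across the clause boundary.
Weak reading: every sculptor s with some made-mould has at least one made-mould m such that reused(s,m).
Per sculptor: s1:✗  s2:✓  s3:✓
s1 has no witness among its made-moulds.

False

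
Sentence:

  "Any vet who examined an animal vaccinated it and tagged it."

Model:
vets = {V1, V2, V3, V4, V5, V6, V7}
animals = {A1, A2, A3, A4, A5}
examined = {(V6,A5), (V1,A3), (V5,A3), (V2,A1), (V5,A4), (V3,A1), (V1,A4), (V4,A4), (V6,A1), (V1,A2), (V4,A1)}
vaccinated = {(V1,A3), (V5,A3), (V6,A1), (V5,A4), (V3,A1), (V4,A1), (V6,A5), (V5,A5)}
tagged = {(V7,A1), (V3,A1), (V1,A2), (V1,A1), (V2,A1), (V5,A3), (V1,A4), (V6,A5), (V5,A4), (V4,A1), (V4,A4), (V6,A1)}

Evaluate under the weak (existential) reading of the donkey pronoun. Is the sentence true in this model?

False

"it" takes "an animal" as antecedent — a donkey pronoun bound across the clause boundary.
Weak reading: every vet v with some examined-animal has at least one examined-animal a such that vaccinated(v,a) ∧ tagged(v,a).
Per vet: V1:✗  V2:✗  V3:✓  V4:✓  V5:✓  V6:✓
V1 has no witness among its examined-animals.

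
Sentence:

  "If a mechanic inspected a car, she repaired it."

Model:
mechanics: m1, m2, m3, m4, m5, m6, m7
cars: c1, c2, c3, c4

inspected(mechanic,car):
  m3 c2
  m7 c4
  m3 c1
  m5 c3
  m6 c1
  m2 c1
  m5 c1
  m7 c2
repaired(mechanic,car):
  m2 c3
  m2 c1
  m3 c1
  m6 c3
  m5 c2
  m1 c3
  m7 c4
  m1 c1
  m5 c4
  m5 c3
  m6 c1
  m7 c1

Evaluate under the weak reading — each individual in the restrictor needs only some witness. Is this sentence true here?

True

"it" takes "a car" as antecedent — a donkey pronoun bound across the clause boundary.
Weak reading: every mechanic m with some inspected-car has at least one inspected-car c such that repaired(m,c).
Per mechanic: m2:✓  m3:✓  m5:✓  m6:✓  m7:✓
Every mechanic in the restrictor has a witness.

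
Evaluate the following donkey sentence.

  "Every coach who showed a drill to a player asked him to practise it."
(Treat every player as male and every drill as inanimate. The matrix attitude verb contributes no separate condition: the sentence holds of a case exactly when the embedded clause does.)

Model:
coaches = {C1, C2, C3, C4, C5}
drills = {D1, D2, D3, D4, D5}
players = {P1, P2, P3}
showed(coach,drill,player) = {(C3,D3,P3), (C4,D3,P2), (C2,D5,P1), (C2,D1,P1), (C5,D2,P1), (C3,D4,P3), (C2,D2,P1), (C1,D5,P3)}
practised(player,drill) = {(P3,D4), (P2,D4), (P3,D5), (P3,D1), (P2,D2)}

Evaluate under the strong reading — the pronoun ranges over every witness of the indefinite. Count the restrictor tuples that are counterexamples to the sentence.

6

"him" takes "a player" as antecedent and "it" takes "a drill"; both are donkey pronouns co-varying with the restrictor.
Strong reading: for every (c,d,p) with showed(c,d,p), practised(p,d).
Restrictor triples: (C1,D5,P3)→practised(P3,D5) ✓  (C2,D1,P1)→practised(P1,D1) ✗  (C2,D2,P1)→practised(P1,D2) ✗  (C2,D5,P1)→practised(P1,D5) ✗  (C3,D3,P3)→practised(P3,D3) ✗  (C3,D4,P3)→practised(P3,D4) ✓  (C4,D3,P2)→practised(P2,D3) ✗  (C5,D2,P1)→practised(P1,D2) ✗
Counterexamples (restrictor triples failing the scope): 6.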